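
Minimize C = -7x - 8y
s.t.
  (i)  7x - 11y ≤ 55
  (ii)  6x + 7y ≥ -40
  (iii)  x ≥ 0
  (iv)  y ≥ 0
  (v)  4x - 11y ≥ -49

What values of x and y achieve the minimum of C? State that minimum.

x = 104/3, y = 563/33, minimum C = -12512/33

Corner points and C = -7x - 8y:
  (55/7, 0) → C = -55
  (104/3, 563/33) → C = -12512/33
  (0, 0) → C = 0
  (0, 49/11) → C = -392/11

At the optimal vertex, 7x - 11y = 55 and 4x - 11y = -49.
Solving simultaneously gives x = 104/3, y = 563/33.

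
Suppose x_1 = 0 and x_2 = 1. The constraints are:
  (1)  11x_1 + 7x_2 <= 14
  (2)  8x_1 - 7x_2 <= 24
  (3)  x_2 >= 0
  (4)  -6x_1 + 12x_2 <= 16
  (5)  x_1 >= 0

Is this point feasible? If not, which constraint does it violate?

feasible

(1): 7 ≤ 14 ✓
(2): -7 ≤ 24 ✓
(3): 1 ≥ 0 ✓
(4): 12 ≤ 16 ✓
(5): 0 ≥ 0 ✓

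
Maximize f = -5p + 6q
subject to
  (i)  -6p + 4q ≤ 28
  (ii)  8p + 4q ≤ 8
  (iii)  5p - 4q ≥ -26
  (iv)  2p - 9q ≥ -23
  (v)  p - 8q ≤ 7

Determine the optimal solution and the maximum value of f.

Corner points and f = -5p + 6q:
  (-80/23, 41/23) → f = 646/23
  (-63/11, -35/22) → f = 210/11
  (-1/4, 5/2) → f = 65/4
  (23/17, -12/17) → f = -11

p = -80/23, q = 41/23, maximum f = 646/23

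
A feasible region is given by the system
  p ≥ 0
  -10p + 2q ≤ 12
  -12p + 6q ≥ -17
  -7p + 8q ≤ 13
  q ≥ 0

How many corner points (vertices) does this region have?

4

Intersecting each pair of boundary lines and keeping only the points that satisfy every inequality leaves:
  (0, 13/8)
  (0, 0)
  (107/27, 275/54)
  (17/12, 0)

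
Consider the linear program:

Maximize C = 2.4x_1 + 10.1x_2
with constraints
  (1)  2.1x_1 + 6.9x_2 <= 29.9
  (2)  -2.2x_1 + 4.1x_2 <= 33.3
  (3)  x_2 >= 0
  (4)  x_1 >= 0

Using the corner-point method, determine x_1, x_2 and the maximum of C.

x_1 = 0, x_2 = 13/3, maximum C = 1313/30

Feasible corners and C = 2.4x_1 + 10.1x_2:
  (299/21, 0) → C = 1196/35
  (0, 13/3) → C = 1313/30
  (0, 0) → C = 0

The optimum lies where 2.1x_1 + 6.9x_2 = 29.9 and x_1 = 0.
Solving simultaneously gives x_1 = 0, x_2 = 13/3.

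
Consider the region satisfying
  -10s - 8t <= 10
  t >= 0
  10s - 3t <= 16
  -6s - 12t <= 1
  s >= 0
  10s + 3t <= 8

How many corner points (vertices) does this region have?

3

The feasible vertices (each the meet of two boundaries and inside every other half-plane) are:
  (0, 0)
  (4/5, 0)
  (0, 8/3)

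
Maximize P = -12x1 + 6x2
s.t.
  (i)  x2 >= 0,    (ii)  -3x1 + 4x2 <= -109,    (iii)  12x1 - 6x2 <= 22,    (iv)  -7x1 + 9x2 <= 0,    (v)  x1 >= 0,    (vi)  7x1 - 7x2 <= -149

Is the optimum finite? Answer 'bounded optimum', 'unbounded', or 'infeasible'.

infeasible

The boundaries x1 = 0 and 7x1 - 7x2 = -149 meet at (0, 149/7), but that point violates -3x1 + 4x2 ≤ -109. Every candidate vertex is excluded by some other constraint, so the feasible region is empty.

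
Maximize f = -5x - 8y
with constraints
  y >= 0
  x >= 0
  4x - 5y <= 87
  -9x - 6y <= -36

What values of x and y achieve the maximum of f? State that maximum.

Corner points and f = -5x - 8y:
  (87/4, 0) → f = -435/4
  (4, 0) → f = -20
  (0, 6) → f = -48
The feasible region is unbounded (it extends along (0, 1), (5, 4)), but f strictly decreases along every unbounded feasible direction, so there is no improving ray and the maximum is attained at a vertex.

The binding constraints are y = 0 and -9x - 6y = -36.
Solving simultaneously gives x = 4, y = 0.

x = 4, y = 0, maximum f = -20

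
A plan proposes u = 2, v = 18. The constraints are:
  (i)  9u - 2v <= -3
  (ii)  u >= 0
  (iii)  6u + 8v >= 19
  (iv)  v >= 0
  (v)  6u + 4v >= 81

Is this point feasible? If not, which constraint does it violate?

(i): -18 ≤ -3 ✓
(ii): 2 ≥ 0 ✓
(iii): 156 ≥ 19 ✓
(iv): 18 ≥ 0 ✓
(v): 84 ≥ 81 ✓

feasible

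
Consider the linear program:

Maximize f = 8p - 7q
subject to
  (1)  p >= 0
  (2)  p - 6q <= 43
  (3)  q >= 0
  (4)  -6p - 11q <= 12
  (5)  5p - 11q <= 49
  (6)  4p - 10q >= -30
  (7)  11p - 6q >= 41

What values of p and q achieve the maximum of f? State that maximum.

Feasible corners and f = 8p - 7q:
  (49/5, 0) → f = 392/5
  (41/11, 0) → f = 328/11
  (410/3, 173/3) → f = 2069/3
  (295/43, 247/43) → f = 631/43

At the optimal vertex, 5p - 11q = 49 and 4p - 10q = -30.
Solving simultaneously gives p = 410/3, q = 173/3.

p = 410/3, q = 173/3, maximum f = 2069/3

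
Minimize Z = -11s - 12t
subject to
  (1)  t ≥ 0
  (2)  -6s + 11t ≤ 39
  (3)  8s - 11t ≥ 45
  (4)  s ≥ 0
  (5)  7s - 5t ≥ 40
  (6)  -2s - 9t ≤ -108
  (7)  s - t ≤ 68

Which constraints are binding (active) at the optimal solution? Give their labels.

Vertices and Z = -11s - 12t:
  (54, 0) → Z = -594
  (68, 0) → Z = -748
  (42, 291/11) → Z = -8574/11
  (787/5, 447/5) → Z = -14021/5
  (1593/94, 387/47) → Z = -26811/94

The minimum is at (787/5, 447/5). Substituting into each constraint, equality holds for (2) and (7); the remaining constraints have slack.

(2) and (7)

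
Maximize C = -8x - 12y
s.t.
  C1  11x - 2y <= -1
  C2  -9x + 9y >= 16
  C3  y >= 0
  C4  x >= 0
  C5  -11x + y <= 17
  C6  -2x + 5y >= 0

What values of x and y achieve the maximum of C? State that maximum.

Vertices and C = -8x - 12y:
  (23/81, 167/81) → C = -2188/81
  (0, 16/9) → C = -64/3
  (0, 17) → C = -204
The feasible region is unbounded (it extends along (1, 11), (2, 11)), but C strictly decreases along every unbounded feasible direction, so there is no improving ray and the maximum is attained at a vertex.

x = 0, y = 16/9, maximum C = -64/3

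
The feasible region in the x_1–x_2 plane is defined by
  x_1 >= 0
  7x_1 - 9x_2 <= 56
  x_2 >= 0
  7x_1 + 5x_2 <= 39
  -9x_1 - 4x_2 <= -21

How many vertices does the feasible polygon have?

4

Pairwise boundary intersections that survive every other constraint:
  (0, 39/5)
  (0, 21/4)
  (39/7, 0)
  (7/3, 0)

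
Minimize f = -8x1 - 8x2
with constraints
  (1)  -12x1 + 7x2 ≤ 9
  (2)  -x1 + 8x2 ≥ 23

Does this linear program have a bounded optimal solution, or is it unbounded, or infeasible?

unbounded

From the feasible point (1, 3), moving in the direction (7, 12) keeps every constraint satisfied while f decreases without bound.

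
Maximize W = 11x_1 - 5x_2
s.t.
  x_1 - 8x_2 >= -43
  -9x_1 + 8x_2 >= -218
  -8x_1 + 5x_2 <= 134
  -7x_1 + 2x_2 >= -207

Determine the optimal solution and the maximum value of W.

Corner points and W = 11x_1 - 5x_2:
  (-857/59, 210/59) → W = -10477/59
  (871/27, 254/27) → W = 8311/27
  (-2162/19, -2950/19) → W = -9032/19
  (610/19, 337/38) → W = 11735/38

x_1 = 610/19, x_2 = 337/38, maximum W = 11735/38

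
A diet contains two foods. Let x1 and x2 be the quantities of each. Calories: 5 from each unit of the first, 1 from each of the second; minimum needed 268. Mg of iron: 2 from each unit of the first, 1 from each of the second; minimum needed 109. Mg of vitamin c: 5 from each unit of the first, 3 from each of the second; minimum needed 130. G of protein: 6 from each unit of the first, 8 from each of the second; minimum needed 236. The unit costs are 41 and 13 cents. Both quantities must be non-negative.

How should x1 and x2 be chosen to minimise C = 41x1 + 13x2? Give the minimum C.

x1 = 53, x2 = 3, minimum C = 2212

Corner points and C = 41x1 + 13x2:
  (0, 268) → C = 3484
  (109/2, 0) → C = 4469/2
  (53, 3) → C = 2212
The feasible region is unbounded (it extends along (0, 1), (1, 0)), but C strictly increases along every unbounded feasible direction, so there is no improving ray and the minimum is attained at a vertex.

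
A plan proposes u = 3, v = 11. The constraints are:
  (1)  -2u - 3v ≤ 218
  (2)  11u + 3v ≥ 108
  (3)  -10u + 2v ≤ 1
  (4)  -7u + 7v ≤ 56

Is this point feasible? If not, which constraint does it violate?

not feasible — violates (2)

Constraint (2): 11u + 3v = 66, which is not ≥ 108. All other constraints are satisfied.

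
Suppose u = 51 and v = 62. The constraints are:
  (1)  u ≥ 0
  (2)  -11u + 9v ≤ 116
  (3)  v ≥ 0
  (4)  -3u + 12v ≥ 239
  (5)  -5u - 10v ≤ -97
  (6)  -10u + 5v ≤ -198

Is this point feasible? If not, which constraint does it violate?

(1): 51 ≥ 0 ✓
(2): -3 ≤ 116 ✓
(3): 62 ≥ 0 ✓
(4): 591 ≥ 239 ✓
(5): -875 ≤ -97 ✓
(6): -200 ≤ -198 ✓

feasible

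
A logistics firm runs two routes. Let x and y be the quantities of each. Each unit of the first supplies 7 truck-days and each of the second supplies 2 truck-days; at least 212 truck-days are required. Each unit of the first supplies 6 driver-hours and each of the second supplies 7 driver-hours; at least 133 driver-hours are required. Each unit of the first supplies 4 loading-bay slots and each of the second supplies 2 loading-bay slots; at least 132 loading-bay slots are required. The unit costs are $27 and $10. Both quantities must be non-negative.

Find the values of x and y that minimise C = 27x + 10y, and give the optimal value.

The feasible region is unbounded (it extends along (0, 1), (1, 0)), but C strictly increases along every unbounded feasible direction, so there is no improving ray and the minimum is attained at a vertex.

At the optimal vertex, 7x + 2y = 212 and 4x + 2y = 132.
Solving simultaneously gives x = 80/3, y = 38/3.

x = 80/3, y = 38/3, minimum C = 2540/3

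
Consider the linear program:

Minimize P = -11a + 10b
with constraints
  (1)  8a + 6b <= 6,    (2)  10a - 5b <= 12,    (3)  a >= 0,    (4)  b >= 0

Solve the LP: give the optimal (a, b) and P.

Feasible corners and P = -11a + 10b:
  (0, 1) → P = 10
  (3/4, 0) → P = -33/4
  (0, 0) → P = 0

At the optimal vertex, 8a + 6b = 6 and b = 0.
Solving simultaneously gives a = 3/4, b = 0.

a = 3/4, b = 0, minimum P = -33/4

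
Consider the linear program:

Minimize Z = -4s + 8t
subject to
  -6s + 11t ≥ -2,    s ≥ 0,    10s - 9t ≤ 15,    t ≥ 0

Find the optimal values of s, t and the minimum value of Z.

Corner points and Z = -4s + 8t:
  (21/8, 5/4) → Z = -1/2
  (1/3, 0) → Z = -4/3
  (0, 0) → Z = 0
The feasible region is unbounded (it extends along (0, 1), (9, 10)), but Z strictly increases along every unbounded feasible direction, so there is no improving ray and the minimum is attained at a vertex.

s = 1/3, t = 0, minimum Z = -4/3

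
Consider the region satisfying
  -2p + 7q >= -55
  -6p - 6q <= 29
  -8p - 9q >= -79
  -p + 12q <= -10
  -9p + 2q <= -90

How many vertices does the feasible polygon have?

3

Pairwise boundary intersections that survive every other constraint:
  (524/37, -141/37)
  (520/59, -315/59)
  (968/97, -9/97)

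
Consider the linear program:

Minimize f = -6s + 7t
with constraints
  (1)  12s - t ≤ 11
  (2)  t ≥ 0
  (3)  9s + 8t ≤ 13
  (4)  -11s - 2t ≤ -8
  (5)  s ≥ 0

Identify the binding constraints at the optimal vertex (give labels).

Feasible corners and f = -6s + 7t:
  (11/12, 0) → f = -11/2
  (101/105, 19/35) → f = -69/35
  (8/11, 0) → f = -48/11
  (19/35, 71/70) → f = 269/70

The minimum is at (11/12, 0). Substituting into each constraint, equality holds for (1) and (2); the remaining constraints have slack.

(1) and (2)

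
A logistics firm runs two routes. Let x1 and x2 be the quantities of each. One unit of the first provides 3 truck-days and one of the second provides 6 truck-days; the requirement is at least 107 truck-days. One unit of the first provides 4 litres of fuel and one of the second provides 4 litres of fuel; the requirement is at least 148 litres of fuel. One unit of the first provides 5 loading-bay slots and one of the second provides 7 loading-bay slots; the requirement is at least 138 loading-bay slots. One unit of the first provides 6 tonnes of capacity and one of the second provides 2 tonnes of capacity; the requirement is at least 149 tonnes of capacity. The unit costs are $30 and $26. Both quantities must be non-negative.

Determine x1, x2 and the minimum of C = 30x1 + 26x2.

Corner points and C = 30x1 + 26x2:
  (0, 149/2) → C = 1937
  (37, 0) → C = 1110
  (75/4, 73/4) → C = 1037
The feasible region is unbounded (it extends along (0, 1), (1, 0)), but C strictly increases along every unbounded feasible direction, so there is no improving ray and the minimum is attained at a vertex.

At the optimal vertex, 4x1 + 4x2 = 148 and 6x1 + 2x2 = 149.
Solving simultaneously gives x1 = 75/4, x2 = 73/4.

x1 = 75/4, x2 = 73/4, minimum C = 1037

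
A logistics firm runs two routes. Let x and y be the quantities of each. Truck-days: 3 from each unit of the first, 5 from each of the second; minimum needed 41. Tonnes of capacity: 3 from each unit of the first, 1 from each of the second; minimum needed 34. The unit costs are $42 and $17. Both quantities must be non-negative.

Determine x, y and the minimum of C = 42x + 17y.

Corner points and C = 42x + 17y:
  (0, 34) → C = 578
  (41/3, 0) → C = 574
  (43/4, 7/4) → C = 1925/4
The feasible region is unbounded (it extends along (0, 1), (1, 0)), but C strictly increases along every unbounded feasible direction, so there is no improving ray and the minimum is attained at a vertex.

The binding constraints are 3x + 5y = 41 and 3x + y = 34.
Solving simultaneously gives x = 43/4, y = 7/4.

x = 43/4, y = 7/4, minimum C = 1925/4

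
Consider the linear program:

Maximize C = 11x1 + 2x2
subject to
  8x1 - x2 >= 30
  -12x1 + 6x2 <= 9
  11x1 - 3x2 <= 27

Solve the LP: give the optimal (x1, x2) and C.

Feasible corners and C = 11x1 + 2x2:
  (21/4, 12) → C = 327/4
  (63/13, 114/13) → C = 921/13
  (63/10, 141/10) → C = 195/2

At the optimal vertex, -12x1 + 6x2 = 9 and 11x1 - 3x2 = 27.
Solving simultaneously gives x1 = 63/10, x2 = 141/10.

x1 = 63/10, x2 = 141/10, maximum C = 195/2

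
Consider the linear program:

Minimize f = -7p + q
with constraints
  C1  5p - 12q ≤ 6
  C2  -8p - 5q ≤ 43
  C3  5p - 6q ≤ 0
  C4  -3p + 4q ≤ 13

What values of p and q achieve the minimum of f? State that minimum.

p = 39, q = 65/2, minimum f = -481/2

Corner points and f = -7p + q:
  (-486/121, -263/121) → f = 3139/121
  (-6/5, -1) → f = 37/5
  (-237/47, -25/47) → f = 1634/47
  (39, 65/2) → f = -481/2

The optimum lies where 5p - 6q = 0 and -3p + 4q = 13.
Solving simultaneously gives p = 39, q = 65/2.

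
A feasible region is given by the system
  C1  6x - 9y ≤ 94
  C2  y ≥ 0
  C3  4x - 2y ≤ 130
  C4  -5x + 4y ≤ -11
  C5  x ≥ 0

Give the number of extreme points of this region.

4

Pairwise boundary intersections that survive every other constraint:
  (47/3, 0)
  (491/12, 101/6)
  (11/5, 0)
  (83, 101)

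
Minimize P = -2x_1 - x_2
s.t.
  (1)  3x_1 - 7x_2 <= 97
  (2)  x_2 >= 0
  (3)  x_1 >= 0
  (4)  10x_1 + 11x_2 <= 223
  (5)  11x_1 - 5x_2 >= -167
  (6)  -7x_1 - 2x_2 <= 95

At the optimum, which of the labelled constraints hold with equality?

Extreme points and P = -2x_1 - x_2:
  (0, 0) → P = 0
  (223/10, 0) → P = -223/5
  (0, 223/11) → P = -223/11

The minimum is at (223/10, 0). Substituting into each constraint, equality holds for (2) and (4); the remaining constraints have slack.

(2) and (4)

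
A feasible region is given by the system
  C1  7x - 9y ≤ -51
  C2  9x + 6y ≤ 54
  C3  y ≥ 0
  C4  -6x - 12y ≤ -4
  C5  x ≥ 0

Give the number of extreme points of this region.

3

Of the 10 pairwise boundary intersections, those satisfying every inequality are:
  (60/41, 279/41)
  (0, 17/3)
  (0, 9)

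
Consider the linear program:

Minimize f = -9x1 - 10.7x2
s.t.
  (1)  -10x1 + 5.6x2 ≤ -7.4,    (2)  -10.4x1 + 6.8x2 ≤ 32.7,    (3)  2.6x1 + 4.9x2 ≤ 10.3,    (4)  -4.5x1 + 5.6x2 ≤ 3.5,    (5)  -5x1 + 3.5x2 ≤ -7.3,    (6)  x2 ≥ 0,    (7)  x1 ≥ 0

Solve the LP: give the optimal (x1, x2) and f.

x1 = 103/26, x2 = 0, minimum f = -927/26

Feasible corners and f = -9x1 - 10.7x2:
  (171/80, 271/280) → f = -41431/1400
  (103/26, 0) → f = -927/26
  (73/50, 0) → f = -657/50

The optimum lies where 2.6x1 + 4.9x2 = 10.3 and x2 = 0.
Solving simultaneously gives x1 = 103/26, x2 = 0.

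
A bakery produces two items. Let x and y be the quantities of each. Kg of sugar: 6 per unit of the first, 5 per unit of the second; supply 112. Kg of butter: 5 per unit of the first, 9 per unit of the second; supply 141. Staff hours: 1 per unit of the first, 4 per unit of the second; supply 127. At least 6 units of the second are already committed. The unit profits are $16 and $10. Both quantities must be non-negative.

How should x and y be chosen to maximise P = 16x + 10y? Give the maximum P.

Corner points and P = 16x + 10y:
  (0, 47/3) → P = 470/3
  (0, 6) → P = 60
  (303/29, 286/29) → P = 7708/29
  (41/3, 6) → P = 836/3

At the optimal vertex, 6x + 5y = 112 and y = 6.
Solving simultaneously gives x = 41/3, y = 6.

x = 41/3, y = 6, maximum P = 836/3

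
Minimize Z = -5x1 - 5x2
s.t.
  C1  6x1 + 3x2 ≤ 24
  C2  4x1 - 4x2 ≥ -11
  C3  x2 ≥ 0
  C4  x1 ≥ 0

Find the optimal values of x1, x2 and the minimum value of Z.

x1 = 7/4, x2 = 9/2, minimum Z = -125/4

At the optimal vertex, 6x1 + 3x2 = 24 and 4x1 - 4x2 = -11.
Solving simultaneously gives x1 = 7/4, x2 = 9/2.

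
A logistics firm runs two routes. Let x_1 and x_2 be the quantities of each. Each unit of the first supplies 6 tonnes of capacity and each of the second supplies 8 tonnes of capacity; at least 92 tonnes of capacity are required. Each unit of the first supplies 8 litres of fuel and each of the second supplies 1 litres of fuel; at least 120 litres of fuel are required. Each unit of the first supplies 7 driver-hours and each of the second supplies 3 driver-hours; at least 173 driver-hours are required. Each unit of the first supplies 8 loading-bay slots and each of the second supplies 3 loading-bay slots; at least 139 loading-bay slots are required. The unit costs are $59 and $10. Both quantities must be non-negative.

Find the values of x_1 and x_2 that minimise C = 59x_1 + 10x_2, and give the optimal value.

x_1 = 11, x_2 = 32, minimum C = 969

Corner points and C = 59x_1 + 10x_2:
  (0, 120) → C = 1200
  (173/7, 0) → C = 10207/7
  (11, 32) → C = 969
The feasible region is unbounded (it extends along (0, 1), (1, 0)), but C strictly increases along every unbounded feasible direction, so there is no improving ray and the minimum is attained at a vertex.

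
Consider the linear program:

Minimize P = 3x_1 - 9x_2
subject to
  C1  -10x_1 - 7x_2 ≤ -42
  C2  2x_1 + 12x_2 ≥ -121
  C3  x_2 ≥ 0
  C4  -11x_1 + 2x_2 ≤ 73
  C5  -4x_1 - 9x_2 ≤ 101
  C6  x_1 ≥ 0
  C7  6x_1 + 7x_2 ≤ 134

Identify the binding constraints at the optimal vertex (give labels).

Corner points and P = 3x_1 - 9x_2:
  (21/5, 0) → P = 63/5
  (0, 6) → P = -54
  (67/3, 0) → P = 67
  (0, 134/7) → P = -1206/7

The minimum is at (0, 134/7). Substituting into each constraint, equality holds for C6 and C7; the remaining constraints have slack.

C6 and C7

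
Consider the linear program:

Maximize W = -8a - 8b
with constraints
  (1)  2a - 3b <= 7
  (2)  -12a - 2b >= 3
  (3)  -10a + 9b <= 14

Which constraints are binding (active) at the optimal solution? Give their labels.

(1) and (3)

Corner points and W = -8a - 8b:
  (1/8, -9/4) → W = 17
  (-35/4, -49/6) → W = 406/3
  (-55/128, 69/64) → W = -83/16

The maximum is at (-35/4, -49/6). Substituting into each constraint, equality holds for (1) and (3); the remaining constraints have slack.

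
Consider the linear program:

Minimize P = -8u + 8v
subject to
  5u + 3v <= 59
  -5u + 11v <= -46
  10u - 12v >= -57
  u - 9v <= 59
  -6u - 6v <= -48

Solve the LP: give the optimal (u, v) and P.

Corner points and P = -8u + 8v:
  (787/70, 13/14) → P = -2888/35
  (59/4, -59/12) → P = -472/3
  (67/8, -3/8) → P = -70
  (131/10, -51/10) → P = -728/5

u = 59/4, v = -59/12, minimum P = -472/3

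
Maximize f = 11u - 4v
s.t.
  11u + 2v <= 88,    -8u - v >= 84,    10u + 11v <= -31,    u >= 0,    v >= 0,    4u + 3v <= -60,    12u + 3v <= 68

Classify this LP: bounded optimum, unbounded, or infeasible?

The boundaries -8u - v = 84 and u = 0 meet at (0, -84), but that point violates v ≥ 0. Every candidate vertex is excluded by some other constraint, so the feasible region is empty.

infeasible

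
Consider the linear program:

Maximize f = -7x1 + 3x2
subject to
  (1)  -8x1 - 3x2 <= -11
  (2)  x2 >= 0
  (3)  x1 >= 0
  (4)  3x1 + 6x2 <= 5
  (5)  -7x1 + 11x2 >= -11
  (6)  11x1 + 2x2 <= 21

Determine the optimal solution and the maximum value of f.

Feasible corners and f = -7x1 + 3x2:
  (11/8, 0) → f = -77/8
  (17/13, 7/39) → f = -112/13
  (11/7, 0) → f = -11
  (121/75, 2/75) → f = -841/75

The binding constraints are -8x1 - 3x2 = -11 and 3x1 + 6x2 = 5.
Solving simultaneously gives x1 = 17/13, x2 = 7/39.

x1 = 17/13, x2 = 7/39, maximum f = -112/13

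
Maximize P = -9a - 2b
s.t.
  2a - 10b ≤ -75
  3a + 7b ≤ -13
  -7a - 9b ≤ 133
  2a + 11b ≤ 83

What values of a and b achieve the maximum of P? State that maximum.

The binding constraints are 3a + 7b = -13 and -7a - 9b = 133.
Solving simultaneously gives a = -37, b = 14.

a = -37, b = 14, maximum P = 305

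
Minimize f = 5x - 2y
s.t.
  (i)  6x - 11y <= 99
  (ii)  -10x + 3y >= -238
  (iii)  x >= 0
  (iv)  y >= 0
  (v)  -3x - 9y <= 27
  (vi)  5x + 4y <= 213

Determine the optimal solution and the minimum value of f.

x = 0, y = 213/4, minimum f = -213/2

Feasible corners and f = 5x - 2y:
  (2321/92, 219/46) → f = 10729/92
  (33/2, 0) → f = 165/2
  (1591/55, 188/11) → f = 1215/11
  (0, 0) → f = 0
  (0, 213/4) → f = -213/2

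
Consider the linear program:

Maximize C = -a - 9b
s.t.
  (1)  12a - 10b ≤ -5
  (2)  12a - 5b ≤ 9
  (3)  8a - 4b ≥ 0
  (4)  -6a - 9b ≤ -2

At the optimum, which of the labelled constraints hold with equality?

(1) and (3)

Feasible corners and C = -a - 9b:
  (23/12, 14/5) → C = -1627/60
  (5/8, 5/4) → C = -95/8
  (9/2, 9) → C = -171/2

The maximum is at (5/8, 5/4). Substituting into each constraint, equality holds for (1) and (3); the remaining constraints have slack.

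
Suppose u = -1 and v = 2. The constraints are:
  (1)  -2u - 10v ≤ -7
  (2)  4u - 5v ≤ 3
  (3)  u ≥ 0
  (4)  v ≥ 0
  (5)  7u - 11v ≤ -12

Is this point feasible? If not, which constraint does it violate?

Constraint (3): u = -1, which is not ≥ 0. All other constraints are satisfied.

not feasible — violates (3)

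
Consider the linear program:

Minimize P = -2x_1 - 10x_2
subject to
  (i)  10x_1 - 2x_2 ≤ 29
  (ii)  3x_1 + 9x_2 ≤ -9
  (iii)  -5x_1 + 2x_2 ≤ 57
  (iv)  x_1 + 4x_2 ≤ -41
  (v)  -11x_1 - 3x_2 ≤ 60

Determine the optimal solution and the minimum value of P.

x_1 = -117/41, x_2 = -391/41, minimum P = 4144/41

Extreme points and P = -2x_1 - 10x_2:
  (17/21, -439/42) → P = 2161/21
  (-33/52, -919/52) → P = 178
  (-117/41, -391/41) → P = 4144/41

The binding constraints are x_1 + 4x_2 = -41 and -11x_1 - 3x_2 = 60.
Solving simultaneously gives x_1 = -117/41, x_2 = -391/41.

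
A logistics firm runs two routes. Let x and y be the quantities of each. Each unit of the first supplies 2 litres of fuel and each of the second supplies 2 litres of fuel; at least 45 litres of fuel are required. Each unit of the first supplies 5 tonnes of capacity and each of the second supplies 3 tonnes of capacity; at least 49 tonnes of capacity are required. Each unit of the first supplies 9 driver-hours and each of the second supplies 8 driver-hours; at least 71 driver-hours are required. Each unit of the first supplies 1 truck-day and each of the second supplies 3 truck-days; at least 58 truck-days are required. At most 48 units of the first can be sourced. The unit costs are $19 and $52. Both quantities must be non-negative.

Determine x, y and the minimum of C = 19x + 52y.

x = 19/4, y = 71/4, minimum C = 4053/4

Feasible corners and C = 19x + 52y:
  (0, 45/2) → C = 1170
  (19/4, 71/4) → C = 4053/4
  (48, 10/3) → C = 3256/3
The feasible region is unbounded (it extends along (0, 1)), but C strictly increases along every unbounded feasible direction, so there is no improving ray and the minimum is attained at a vertex.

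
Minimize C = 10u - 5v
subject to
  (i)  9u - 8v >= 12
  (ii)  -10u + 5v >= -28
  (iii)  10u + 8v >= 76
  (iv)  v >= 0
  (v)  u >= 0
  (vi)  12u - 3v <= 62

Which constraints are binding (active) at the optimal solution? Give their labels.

Corner points and C = 10u - 5v:
  (164/35, 132/35) → C = 28
  (88/19, 141/38) → C = 1055/38
  (302/65, 48/13) → C = 28

The minimum is at (88/19, 141/38). Substituting into each constraint, equality holds for (i) and (iii); the remaining constraints have slack.

(i) and (iii)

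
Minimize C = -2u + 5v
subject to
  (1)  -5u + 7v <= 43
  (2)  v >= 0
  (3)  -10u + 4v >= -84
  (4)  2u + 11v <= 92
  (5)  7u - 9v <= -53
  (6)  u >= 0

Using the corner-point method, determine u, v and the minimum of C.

At the optimal vertex, 7u - 9v = -53 and u = 0.
Solving simultaneously gives u = 0, v = 53/9.

u = 0, v = 53/9, minimum C = 265/9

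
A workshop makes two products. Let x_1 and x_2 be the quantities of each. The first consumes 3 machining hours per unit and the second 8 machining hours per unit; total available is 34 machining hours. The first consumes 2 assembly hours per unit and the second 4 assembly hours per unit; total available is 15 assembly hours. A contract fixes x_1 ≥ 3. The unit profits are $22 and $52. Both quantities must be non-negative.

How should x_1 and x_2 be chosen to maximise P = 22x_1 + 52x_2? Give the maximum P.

Feasible corners and P = 22x_1 + 52x_2:
  (15/2, 0) → P = 165
  (3, 0) → P = 66
  (3, 9/4) → P = 183

The optimum lies where 2x_1 + 4x_2 = 15 and x_1 = 3.
Solving simultaneously gives x_1 = 3, x_2 = 9/4.

x_1 = 3, x_2 = 9/4, maximum P = 183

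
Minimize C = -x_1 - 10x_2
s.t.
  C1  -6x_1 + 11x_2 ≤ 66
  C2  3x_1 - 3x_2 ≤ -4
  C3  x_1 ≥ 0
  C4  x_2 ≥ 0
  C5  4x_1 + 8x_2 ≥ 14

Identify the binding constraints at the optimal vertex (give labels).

Corner points and C = -x_1 - 10x_2:
  (154/15, 58/5) → C = -1894/15
  (0, 6) → C = -60
  (5/18, 29/18) → C = -295/18
  (0, 7/4) → C = -35/2

The minimum is at (154/15, 58/5). Substituting into each constraint, equality holds for C1 and C2; the remaining constraints have slack.

C1 and C2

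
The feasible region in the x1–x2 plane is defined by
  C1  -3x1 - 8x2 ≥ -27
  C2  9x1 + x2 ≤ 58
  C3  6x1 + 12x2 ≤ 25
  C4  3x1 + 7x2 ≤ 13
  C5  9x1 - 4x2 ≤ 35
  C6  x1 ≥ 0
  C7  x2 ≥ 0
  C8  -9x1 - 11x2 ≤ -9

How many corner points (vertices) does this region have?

6

Pairwise boundary intersections that survive every other constraint:
  (19/6, 1/2)
  (130/33, 5/44)
  (0, 13/7)
  (35/9, 0)
  (0, 9/11)
  (1, 0)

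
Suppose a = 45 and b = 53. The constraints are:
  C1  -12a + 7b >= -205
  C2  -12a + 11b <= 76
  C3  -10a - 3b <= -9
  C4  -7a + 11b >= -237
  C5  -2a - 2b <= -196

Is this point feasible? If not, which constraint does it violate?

C1: -169 ≥ -205 ✓
C2: 43 ≤ 76 ✓
C3: -609 ≤ -9 ✓
C4: 268 ≥ -237 ✓
C5: -196 ≤ -196 ✓

feasible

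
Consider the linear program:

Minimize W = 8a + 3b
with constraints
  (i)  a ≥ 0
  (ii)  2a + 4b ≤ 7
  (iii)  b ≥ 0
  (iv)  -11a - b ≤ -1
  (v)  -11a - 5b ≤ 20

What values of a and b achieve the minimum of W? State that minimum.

a = 1/11, b = 0, minimum W = 8/11

The optimum lies where b = 0 and -11a - b = -1.
Solving simultaneously gives a = 1/11, b = 0.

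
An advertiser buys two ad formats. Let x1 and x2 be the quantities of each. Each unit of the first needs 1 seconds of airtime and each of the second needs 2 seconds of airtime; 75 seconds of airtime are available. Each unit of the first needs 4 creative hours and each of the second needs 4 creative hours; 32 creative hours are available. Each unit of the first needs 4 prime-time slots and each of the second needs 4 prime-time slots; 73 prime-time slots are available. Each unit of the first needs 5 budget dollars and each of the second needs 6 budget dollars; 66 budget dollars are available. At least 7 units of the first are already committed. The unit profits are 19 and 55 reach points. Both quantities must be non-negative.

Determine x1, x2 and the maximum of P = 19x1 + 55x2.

Feasible corners and P = 19x1 + 55x2:
  (8, 0) → P = 152
  (7, 0) → P = 133
  (7, 1) → P = 188

The optimum lies where 4x1 + 4x2 = 32 and x1 = 7.
Solving simultaneously gives x1 = 7, x2 = 1.

x1 = 7, x2 = 1, maximum P = 188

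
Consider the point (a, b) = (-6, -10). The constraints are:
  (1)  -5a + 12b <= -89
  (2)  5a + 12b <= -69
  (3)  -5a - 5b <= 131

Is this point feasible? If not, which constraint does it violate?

feasible

(1): -90 ≤ -89 ✓
(2): -150 ≤ -69 ✓
(3): 80 ≤ 131 ✓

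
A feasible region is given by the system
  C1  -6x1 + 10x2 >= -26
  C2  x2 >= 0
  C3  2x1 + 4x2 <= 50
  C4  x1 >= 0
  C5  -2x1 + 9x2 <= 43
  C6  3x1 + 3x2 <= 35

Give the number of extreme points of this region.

5

Pairwise boundary intersections that survive every other constraint:
  (13/3, 0)
  (107/12, 11/4)
  (0, 0)
  (0, 43/9)
  (62/11, 199/33)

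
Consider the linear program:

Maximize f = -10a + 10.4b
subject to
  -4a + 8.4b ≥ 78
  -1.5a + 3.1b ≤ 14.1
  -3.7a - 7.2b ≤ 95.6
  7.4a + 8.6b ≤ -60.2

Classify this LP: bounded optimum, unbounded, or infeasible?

The boundaries -4a + 8.4b = 78 and -1.5a + 3.1b = 14.1 meet at (616.8, 303), but that point violates 7.4a + 8.6b ≤ -60.2. Every candidate vertex is excluded by some other constraint, so the feasible region is empty.

infeasible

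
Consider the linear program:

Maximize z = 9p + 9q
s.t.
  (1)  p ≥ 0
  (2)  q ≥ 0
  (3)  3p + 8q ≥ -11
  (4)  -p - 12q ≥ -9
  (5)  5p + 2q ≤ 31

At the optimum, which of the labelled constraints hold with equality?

Vertices and z = 9p + 9q:
  (0, 0) → z = 0
  (0, 3/4) → z = 27/4
  (31/5, 0) → z = 279/5
  (177/29, 7/29) → z = 1656/29

The maximum is at (177/29, 7/29). Substituting into each constraint, equality holds for (4) and (5); the remaining constraints have slack.

(4) and (5)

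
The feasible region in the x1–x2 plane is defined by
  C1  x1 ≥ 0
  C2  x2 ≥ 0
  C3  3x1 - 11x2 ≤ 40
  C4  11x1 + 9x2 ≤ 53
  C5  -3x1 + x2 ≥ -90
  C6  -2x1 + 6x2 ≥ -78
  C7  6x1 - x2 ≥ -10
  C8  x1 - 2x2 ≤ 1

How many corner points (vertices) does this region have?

The feasible vertices (each the meet of two boundaries and inside every other half-plane) are:
  (0, 0)
  (0, 53/9)
  (1, 0)
  (115/31, 42/31)

4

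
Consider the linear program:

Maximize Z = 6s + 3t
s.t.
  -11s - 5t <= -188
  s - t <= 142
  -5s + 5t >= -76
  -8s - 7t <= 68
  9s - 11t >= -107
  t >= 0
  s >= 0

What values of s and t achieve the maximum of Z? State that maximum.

The optimum lies where -5s + 5t = -76 and 9s - 11t = -107.
Solving simultaneously gives s = 1371/10, t = 1219/10.

s = 1371/10, t = 1219/10, maximum Z = 11883/10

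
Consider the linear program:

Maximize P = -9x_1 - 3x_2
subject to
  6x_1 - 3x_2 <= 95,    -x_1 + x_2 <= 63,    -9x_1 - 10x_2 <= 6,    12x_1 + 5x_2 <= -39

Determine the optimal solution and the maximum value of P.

x_1 = -636/19, x_2 = 561/19, maximum P = 4041/19

Feasible corners and P = -9x_1 - 3x_2:
  (-636/19, 561/19) → P = 4041/19
  (-354/17, 717/17) → P = 1035/17
  (-24/5, 93/25) → P = 801/25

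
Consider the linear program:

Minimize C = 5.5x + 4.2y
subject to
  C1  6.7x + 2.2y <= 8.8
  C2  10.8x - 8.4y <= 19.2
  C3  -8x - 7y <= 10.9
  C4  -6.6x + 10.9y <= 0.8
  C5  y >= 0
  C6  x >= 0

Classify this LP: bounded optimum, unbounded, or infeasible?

Corner points and C = 5.5x + 4.2y:
  (9416/8755, 6344/8755) → C = 392164/43775
  (88/67, 0) → C = 484/67
  (0, 8/109) → C = 168/545
  (0, 0) → C = 0
The feasible region has finitely many vertices and no improving ray; the minimum is 0 at (0, 0).

bounded optimum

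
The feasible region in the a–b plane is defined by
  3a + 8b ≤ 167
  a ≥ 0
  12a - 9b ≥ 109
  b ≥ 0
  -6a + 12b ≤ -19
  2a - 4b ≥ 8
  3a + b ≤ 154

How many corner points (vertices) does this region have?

Pairwise boundary intersections that survive every other constraint:
  (183/7, 155/14)
  (355/7, 13/7)
  (109/12, 0)
  (182/15, 61/15)
  (154/3, 0)

5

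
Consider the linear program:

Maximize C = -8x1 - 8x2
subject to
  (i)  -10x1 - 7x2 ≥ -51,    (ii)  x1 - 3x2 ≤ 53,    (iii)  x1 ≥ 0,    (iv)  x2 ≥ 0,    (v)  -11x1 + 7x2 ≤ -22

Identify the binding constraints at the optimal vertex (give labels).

(iv) and (v)

Feasible corners and C = -8x1 - 8x2:
  (51/10, 0) → C = -204/5
  (73/21, 341/147) → C = -2272/49
  (2, 0) → C = -16

The maximum is at (2, 0). Substituting into each constraint, equality holds for (iv) and (v); the remaining constraints have slack.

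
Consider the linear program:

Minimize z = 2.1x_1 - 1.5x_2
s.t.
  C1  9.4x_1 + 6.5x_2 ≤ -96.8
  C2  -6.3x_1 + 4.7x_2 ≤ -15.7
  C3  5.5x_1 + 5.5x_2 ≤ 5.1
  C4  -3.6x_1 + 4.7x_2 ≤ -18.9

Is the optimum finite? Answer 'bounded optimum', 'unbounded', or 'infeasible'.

unbounded

From the feasible point (-35291/8513, -75742/8513), moving in the direction (-4.7, -6.3) keeps every constraint satisfied while z decreases without bound.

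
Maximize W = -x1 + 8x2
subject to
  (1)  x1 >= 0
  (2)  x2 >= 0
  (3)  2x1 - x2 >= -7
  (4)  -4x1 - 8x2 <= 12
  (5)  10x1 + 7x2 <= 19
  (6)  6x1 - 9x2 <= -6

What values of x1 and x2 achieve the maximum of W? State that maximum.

x1 = 0, x2 = 19/7, maximum W = 152/7

At the optimal vertex, x1 = 0 and 10x1 + 7x2 = 19.
Solving simultaneously gives x1 = 0, x2 = 19/7.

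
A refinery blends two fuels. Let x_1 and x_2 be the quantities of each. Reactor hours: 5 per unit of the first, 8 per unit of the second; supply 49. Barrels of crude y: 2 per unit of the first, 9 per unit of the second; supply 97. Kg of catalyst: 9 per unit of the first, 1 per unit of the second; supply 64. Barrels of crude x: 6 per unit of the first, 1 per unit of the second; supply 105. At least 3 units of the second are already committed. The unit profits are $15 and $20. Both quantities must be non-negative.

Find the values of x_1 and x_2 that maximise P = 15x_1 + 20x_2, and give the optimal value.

x_1 = 5, x_2 = 3, maximum P = 135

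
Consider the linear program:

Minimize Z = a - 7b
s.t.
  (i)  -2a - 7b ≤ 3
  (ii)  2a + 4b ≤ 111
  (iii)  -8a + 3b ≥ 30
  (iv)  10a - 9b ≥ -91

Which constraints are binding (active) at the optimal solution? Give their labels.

Corner points and Z = a - 7b:
  (-219/62, 18/31) → Z = -471/62
  (-83/11, 19/11) → Z = -216/11
  (1/14, 214/21) → Z = -2993/42

The minimum is at (1/14, 214/21). Substituting into each constraint, equality holds for (iii) and (iv); the remaining constraints have slack.

(iii) and (iv)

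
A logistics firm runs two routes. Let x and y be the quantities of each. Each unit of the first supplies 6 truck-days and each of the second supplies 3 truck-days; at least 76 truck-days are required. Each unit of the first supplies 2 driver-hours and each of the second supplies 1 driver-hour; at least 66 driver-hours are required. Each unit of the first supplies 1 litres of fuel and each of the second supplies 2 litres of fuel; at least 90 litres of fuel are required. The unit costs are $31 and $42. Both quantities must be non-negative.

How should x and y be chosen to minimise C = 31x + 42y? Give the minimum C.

Corner points and C = 31x + 42y:
  (0, 66) → C = 2772
  (90, 0) → C = 2790
  (14, 38) → C = 2030
The feasible region is unbounded (it extends along (0, 1), (1, 0)), but C strictly increases along every unbounded feasible direction, so there is no improving ray and the minimum is attained at a vertex.

x = 14, y = 38, minimum C = 2030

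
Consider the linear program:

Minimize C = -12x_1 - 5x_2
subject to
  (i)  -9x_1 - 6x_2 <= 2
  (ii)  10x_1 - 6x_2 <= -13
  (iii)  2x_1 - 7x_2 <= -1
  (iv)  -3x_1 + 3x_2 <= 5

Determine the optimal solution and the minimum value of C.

x_1 = -3/4, x_2 = 11/12, minimum C = 53/12

Vertices and C = -12x_1 - 5x_2:
  (-15/19, 97/114) → C = 595/114
  (-4/5, 13/15) → C = 79/15
  (-3/4, 11/12) → C = 53/12

At the optimal vertex, 10x_1 - 6x_2 = -13 and -3x_1 + 3x_2 = 5.
Solving simultaneously gives x_1 = -3/4, x_2 = 11/12.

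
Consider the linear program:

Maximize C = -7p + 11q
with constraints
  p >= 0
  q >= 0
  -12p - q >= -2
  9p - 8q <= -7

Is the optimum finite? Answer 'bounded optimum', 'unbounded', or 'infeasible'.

bounded optimum

Feasible corners and C = -7p + 11q:
  (0, 2) → C = 22
  (0, 7/8) → C = 77/8
  (3/35, 34/35) → C = 353/35
The feasible region has finitely many vertices and no improving ray; the maximum is 22 at (0, 2).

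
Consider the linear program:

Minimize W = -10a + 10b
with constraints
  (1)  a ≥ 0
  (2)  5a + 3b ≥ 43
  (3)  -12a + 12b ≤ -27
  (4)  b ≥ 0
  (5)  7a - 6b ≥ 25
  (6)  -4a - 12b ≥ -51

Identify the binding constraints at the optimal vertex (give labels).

(4) and (6)

Vertices and W = -10a + 10b:
  (43/5, 0) → W = -86
  (121/16, 83/48) → W = -175/3
  (51/4, 0) → W = -255/2

The minimum is at (51/4, 0). Substituting into each constraint, equality holds for (4) and (6); the remaining constraints have slack.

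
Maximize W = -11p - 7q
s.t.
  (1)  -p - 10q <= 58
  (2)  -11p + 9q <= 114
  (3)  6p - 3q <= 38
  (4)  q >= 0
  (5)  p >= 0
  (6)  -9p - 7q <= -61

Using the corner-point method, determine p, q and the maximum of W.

p = 0, q = 61/7, maximum W = -61

Extreme points and W = -11p - 7q:
  (228/7, 1102/21) → W = -15238/21
  (0, 38/3) → W = -266/3
  (449/69, 8/23) → W = -5107/69
  (0, 61/7) → W = -61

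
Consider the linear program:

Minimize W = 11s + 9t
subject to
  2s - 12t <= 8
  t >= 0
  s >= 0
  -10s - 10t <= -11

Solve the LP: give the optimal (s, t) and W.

Feasible corners and W = 11s + 9t:
  (4, 0) → W = 44
  (11/10, 0) → W = 121/10
  (0, 11/10) → W = 99/10
The feasible region is unbounded (it extends along (0, 1), (6, 1)), but W strictly increases along every unbounded feasible direction, so there is no improving ray and the minimum is attained at a vertex.

The binding constraints are s = 0 and -10s - 10t = -11.
Solving simultaneously gives s = 0, t = 11/10.

s = 0, t = 11/10, minimum W = 99/10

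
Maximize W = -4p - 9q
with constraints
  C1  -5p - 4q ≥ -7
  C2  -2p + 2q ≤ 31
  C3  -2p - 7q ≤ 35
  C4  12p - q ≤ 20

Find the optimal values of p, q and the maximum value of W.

p = -287/18, q = -4/9, maximum W = 610/9

Extreme points and W = -4p - 9q:
  (-55/9, 169/18) → W = -1081/18
  (87/53, -16/53) → W = -204/53
  (-287/18, -4/9) → W = 610/9
  (105/86, -230/43) → W = 1860/43

At the optimal vertex, -2p + 2q = 31 and -2p - 7q = 35.
Solving simultaneously gives p = -287/18, q = -4/9.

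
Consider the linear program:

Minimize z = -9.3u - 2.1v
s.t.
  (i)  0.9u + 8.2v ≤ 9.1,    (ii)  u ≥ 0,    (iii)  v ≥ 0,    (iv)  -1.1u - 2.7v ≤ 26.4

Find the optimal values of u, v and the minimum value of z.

Vertices and z = -9.3u - 2.1v:
  (0, 91/82) → z = -1911/820
  (91/9, 0) → z = -2821/30
  (0, 0) → z = 0

The binding constraints are 0.9u + 8.2v = 9.1 and v = 0.
Solving simultaneously gives u = 91/9, v = 0.

u = 91/9, v = 0, minimum z = -2821/30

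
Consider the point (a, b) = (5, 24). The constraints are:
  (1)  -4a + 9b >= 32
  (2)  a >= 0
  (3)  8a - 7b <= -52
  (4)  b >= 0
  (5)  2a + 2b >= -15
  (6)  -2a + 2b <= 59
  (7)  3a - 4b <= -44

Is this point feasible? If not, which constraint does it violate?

(1): 196 ≥ 32 ✓
(2): 5 ≥ 0 ✓
(3): -128 ≤ -52 ✓
(4): 24 ≥ 0 ✓
(5): 58 ≥ -15 ✓
(6): 38 ≤ 59 ✓
(7): -81 ≤ -44 ✓

feasible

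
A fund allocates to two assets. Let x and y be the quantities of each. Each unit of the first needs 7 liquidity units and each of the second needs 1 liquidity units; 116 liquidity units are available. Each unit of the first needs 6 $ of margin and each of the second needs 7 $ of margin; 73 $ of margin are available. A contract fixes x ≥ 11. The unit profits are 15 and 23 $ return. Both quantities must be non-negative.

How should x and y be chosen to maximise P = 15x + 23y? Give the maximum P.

Extreme points and P = 15x + 23y:
  (73/6, 0) → P = 365/2
  (11, 0) → P = 165
  (11, 1) → P = 188

x = 11, y = 1, maximum P = 188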